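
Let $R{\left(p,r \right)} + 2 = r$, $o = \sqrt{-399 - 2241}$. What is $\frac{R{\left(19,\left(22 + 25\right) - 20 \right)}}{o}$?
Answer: $- \frac{5 i \sqrt{165}}{132} \approx - 0.48656 i$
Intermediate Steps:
$o = 4 i \sqrt{165}$ ($o = \sqrt{-2640} = 4 i \sqrt{165} \approx 51.381 i$)
$R{\left(p,r \right)} = -2 + r$
$\frac{R{\left(19,\left(22 + 25\right) - 20 \right)}}{o} = \frac{-2 + \left(\left(22 + 25\right) - 20\right)}{4 i \sqrt{165}} = \left(-2 + \left(47 - 20\right)\right) \left(- \frac{i \sqrt{165}}{660}\right) = \left(-2 + 27\right) \left(- \frac{i \sqrt{165}}{660}\right) = 25 \left(- \frac{i \sqrt{165}}{660}\right) = - \frac{5 i \sqrt{165}}{132}$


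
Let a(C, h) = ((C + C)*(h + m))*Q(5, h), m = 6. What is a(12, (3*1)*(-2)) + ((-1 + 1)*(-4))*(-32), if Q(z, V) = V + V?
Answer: 0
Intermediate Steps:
Q(z, V) = 2*V
a(C, h) = 4*C*h*(6 + h) (a(C, h) = ((C + C)*(h + 6))*(2*h) = ((2*C)*(6 + h))*(2*h) = (2*C*(6 + h))*(2*h) = 4*C*h*(6 + h))
a(12, (3*1)*(-2)) + ((-1 + 1)*(-4))*(-32) = 4*12*((3*1)*(-2))*(6 + (3*1)*(-2)) + ((-1 + 1)*(-4))*(-32) = 4*12*(3*(-2))*(6 + 3*(-2)) + (0*(-4))*(-32) = 4*12*(-6)*(6 - 6) + 0*(-32) = 4*12*(-6)*0 + 0 = 0 + 0 = 0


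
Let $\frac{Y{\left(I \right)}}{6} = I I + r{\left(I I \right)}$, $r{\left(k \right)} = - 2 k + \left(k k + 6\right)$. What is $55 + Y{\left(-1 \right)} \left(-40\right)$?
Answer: $-1385$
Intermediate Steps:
$r{\left(k \right)} = 6 + k^{2} - 2 k$ ($r{\left(k \right)} = - 2 k + \left(k^{2} + 6\right) = - 2 k + \left(6 + k^{2}\right) = 6 + k^{2} - 2 k$)
$Y{\left(I \right)} = 36 - 6 I^{2} + 6 I^{4}$ ($Y{\left(I \right)} = 6 \left(I I + \left(6 + \left(I I\right)^{2} - 2 I I\right)\right) = 6 \left(I^{2} + \left(6 + \left(I^{2}\right)^{2} - 2 I^{2}\right)\right) = 6 \left(I^{2} + \left(6 + I^{4} - 2 I^{2}\right)\right) = 6 \left(6 + I^{4} - I^{2}\right) = 36 - 6 I^{2} + 6 I^{4}$)
$55 + Y{\left(-1 \right)} \left(-40\right) = 55 + \left(36 - 6 \left(-1\right)^{2} + 6 \left(-1\right)^{4}\right) \left(-40\right) = 55 + \left(36 - 6 + 6 \cdot 1\right) \left(-40\right) = 55 + \left(36 - 6 + 6\right) \left(-40\right) = 55 + 36 \left(-40\right) = 55 - 1440 = -1385$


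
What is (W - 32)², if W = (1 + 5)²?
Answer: 16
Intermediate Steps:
W = 36 (W = 6² = 36)
(W - 32)² = (36 - 32)² = 4² = 16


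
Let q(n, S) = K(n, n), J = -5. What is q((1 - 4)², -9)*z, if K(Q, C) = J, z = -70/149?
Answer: 350/149 ≈ 2.3490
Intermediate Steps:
z = -70/149 (z = -70*1/149 = -70/149 ≈ -0.46980)
K(Q, C) = -5
q(n, S) = -5
q((1 - 4)², -9)*z = -5*(-70/149) = 350/149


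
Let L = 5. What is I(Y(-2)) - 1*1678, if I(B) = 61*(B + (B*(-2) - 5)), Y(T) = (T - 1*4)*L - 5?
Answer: 152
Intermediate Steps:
Y(T) = -25 + 5*T (Y(T) = (T - 1*4)*5 - 5 = (T - 4)*5 - 5 = (-4 + T)*5 - 5 = (-20 + 5*T) - 5 = -25 + 5*T)
I(B) = -305 - 61*B (I(B) = 61*(B + (-2*B - 5)) = 61*(B + (-5 - 2*B)) = 61*(-5 - B) = -305 - 61*B)
I(Y(-2)) - 1*1678 = (-305 - 61*(-25 + 5*(-2))) - 1*1678 = (-305 - 61*(-25 - 10)) - 1678 = (-305 - 61*(-35)) - 1678 = (-305 + 2135) - 1678 = 1830 - 1678 = 152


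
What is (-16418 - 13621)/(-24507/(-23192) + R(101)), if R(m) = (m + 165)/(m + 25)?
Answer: -6269980392/661211 ≈ -9482.6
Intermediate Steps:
R(m) = (165 + m)/(25 + m)
(-16418 - 13621)/(-24507/(-23192) + R(101)) = (-16418 - 13621)/(-24507/(-23192) + (165 + 101)/(25 + 101)) = -30039/(-24507*(-1/23192) + 266/126) = -30039/(24507/23192 + (1/126)*266) = -30039/(24507/23192 + 19/9) = -30039/661211/208728 = -30039*208728/661211 = -6269980392/661211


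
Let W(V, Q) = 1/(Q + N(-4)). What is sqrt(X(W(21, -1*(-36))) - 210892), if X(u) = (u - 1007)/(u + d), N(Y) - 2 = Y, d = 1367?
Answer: I*sqrt(455591039228895)/46479 ≈ 459.23*I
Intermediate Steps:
N(Y) = 2 + Y
W(V, Q) = 1/(-2 + Q) (W(V, Q) = 1/(Q + (2 - 4)) = 1/(Q - 2) = 1/(-2 + Q))
X(u) = (-1007 + u)/(1367 + u) (X(u) = (u - 1007)/(u + 1367) = (-1007 + u)/(1367 + u))
sqrt(X(W(21, -1*(-36))) - 210892) = sqrt((-1007 + 1/(-2 - 1*(-36)))/(1367 + 1/(-2 - 1*(-36))) - 210892) = sqrt((-1007 + 1/(-2 + 36))/(1367 + 1/(-2 + 36)) - 210892) = sqrt((-1007 + 1/34)/(1367 + 1/34) - 210892) = sqrt(-34237/34/(46479/34) - 210892) = sqrt((34/46479)*(-34237/34) - 210892) = sqrt(-34237/46479 - 210892) = sqrt(-9802083505/46479) = I*sqrt(455591039228895)/46479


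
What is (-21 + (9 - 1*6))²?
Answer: 324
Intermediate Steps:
(-21 + (9 - 1*6))² = (-21 + (9 - 6))² = (-21 + 3)² = (-18)² = 324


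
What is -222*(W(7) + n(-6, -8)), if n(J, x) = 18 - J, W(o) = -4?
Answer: -4440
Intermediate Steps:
-222*(W(7) + n(-6, -8)) = -222*(-4 + (18 - 1*(-6))) = -222*(-4 + (18 + 6)) = -222*(-4 + 24) = -222*20 = -4440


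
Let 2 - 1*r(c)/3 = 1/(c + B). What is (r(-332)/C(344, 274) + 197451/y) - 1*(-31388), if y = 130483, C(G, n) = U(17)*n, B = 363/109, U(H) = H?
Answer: 683477489177725541/21774070086550 ≈ 31390.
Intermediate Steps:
B = 363/109 (B = 363*(1/109) = 363/109 ≈ 3.3303)
C(G, n) = 17*n
r(c) = 6 - 3/(363/109 + c) (r(c) = 6 - 3/(c + 363/109) = 6 - 3/(363/109 + c))
(r(-332)/C(344, 274) + 197451/y) - 1*(-31388) = ((3*(617 + 218*(-332))/(363 + 109*(-332)))/((17*274)) + 197451/130483) - 1*(-31388) = ((3*(617 - 72376)/(363 - 36188))/4658 + 197451*(1/130483)) + 31388 = ((3*(-71759)/(-35825))*(1/4658) + 197451/130483) + 31388 = ((3*(-1/35825)*(-71759))*(1/4658) + 197451/130483) + 31388 = ((215277/35825)*(1/4658) + 197451/130483) + 31388 = (215277/166872850 + 197451/130483) + 31388 = 32977301094141/21774070086550 + 31388 = 683477489177725541/21774070086550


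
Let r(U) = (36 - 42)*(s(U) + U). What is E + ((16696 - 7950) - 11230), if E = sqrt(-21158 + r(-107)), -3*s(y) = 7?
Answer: -2484 + 3*I*sqrt(2278) ≈ -2484.0 + 143.19*I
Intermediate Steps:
s(y) = -7/3 (s(y) = -1/3*7 = -7/3)
r(U) = 14 - 6*U (r(U) = (36 - 42)*(-7/3 + U) = -6*(-7/3 + U) = 14 - 6*U)
E = 3*I*sqrt(2278) (E = sqrt(-21158 + (14 - 6*(-107))) = sqrt(-21158 + (14 + 642)) = sqrt(-21158 + 656) = sqrt(-20502) = 3*I*sqrt(2278) ≈ 143.19*I)
E + ((16696 - 7950) - 11230) = 3*I*sqrt(2278) + ((16696 - 7950) - 11230) = 3*I*sqrt(2278) + (8746 - 11230) = 3*I*sqrt(2278) - 2484 = -2484 + 3*I*sqrt(2278)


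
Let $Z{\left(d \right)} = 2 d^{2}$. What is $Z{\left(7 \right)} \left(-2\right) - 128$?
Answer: $-324$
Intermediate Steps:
$Z{\left(7 \right)} \left(-2\right) - 128 = 2 \cdot 7^{2} \left(-2\right) - 128 = 2 \cdot 49 \left(-2\right) - 128 = 98 \left(-2\right) - 128 = -196 - 128 = -324$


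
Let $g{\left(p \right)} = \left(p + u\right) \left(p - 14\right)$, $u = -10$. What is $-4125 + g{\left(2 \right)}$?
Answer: $-4029$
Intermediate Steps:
$g{\left(p \right)} = \left(-14 + p\right) \left(-10 + p\right)$ ($g{\left(p \right)} = \left(p - 10\right) \left(p - 14\right) = \left(-10 + p\right) \left(-14 + p\right) = \left(-14 + p\right) \left(-10 + p\right)$)
$-4125 + g{\left(2 \right)} = -4125 + \left(140 + 2^{2} - 48\right) = -4125 + \left(140 + 4 - 48\right) = -4125 + 96 = -4029$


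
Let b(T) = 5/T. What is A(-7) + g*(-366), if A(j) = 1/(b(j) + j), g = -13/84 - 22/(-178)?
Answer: 189695/16821 ≈ 11.277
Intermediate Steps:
g = -233/7476 (g = -13*1/84 - 22*(-1/178) = -13/84 + 11/89 = -233/7476 ≈ -0.031166)
A(j) = 1/(j + 5/j) (A(j) = 1/(5/j + j) = 1/(j + 5/j))
A(-7) + g*(-366) = -7/(5 + (-7)²) - 233/7476*(-366) = -7/(5 + 49) + 14213/1246 = -7/54 + 14213/1246 = 189695/16821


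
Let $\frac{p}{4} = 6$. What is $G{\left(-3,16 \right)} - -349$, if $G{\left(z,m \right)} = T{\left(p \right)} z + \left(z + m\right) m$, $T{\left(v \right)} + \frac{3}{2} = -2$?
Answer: $\frac{1135}{2} \approx 567.5$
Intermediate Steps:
$p = 24$ ($p = 4 \cdot 6 = 24$)
$T{\left(v \right)} = - \frac{7}{2}$ ($T{\left(v \right)} = - \frac{3}{2} - 2 = - \frac{7}{2}$)
$G{\left(z,m \right)} = - \frac{7 z}{2} + m \left(m + z\right)$ ($G{\left(z,m \right)} = - \frac{7 z}{2} + \left(z + m\right) m = - \frac{7 z}{2} + \left(m + z\right) m = - \frac{7 z}{2} + m \left(m + z\right)$)
$G{\left(-3,16 \right)} - -349 = \left(16^{2} - - \frac{21}{2} + 16 \left(-3\right)\right) - -349 = \left(256 + \frac{21}{2} - 48\right) + 349 = \frac{437}{2} + 349 = \frac{1135}{2}$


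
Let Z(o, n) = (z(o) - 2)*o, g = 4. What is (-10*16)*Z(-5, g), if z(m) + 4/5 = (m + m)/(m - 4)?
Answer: -12160/9 ≈ -1351.1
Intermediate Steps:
z(m) = -⅘ + 2*m/(-4 + m) (z(m) = -⅘ + (m + m)/(m - 4) = -⅘ + (2*m)/(-4 + m) = -⅘ + 2*m/(-4 + m))
Z(o, n) = o*(-2 + 2*(8 + 3*o)/(5*(-4 + o))) (Z(o, n) = (2*(8 + 3*o)/(5*(-4 + o)) - 2)*o = (-2 + 2*(8 + 3*o)/(5*(-4 + o)))*o = o*(-2 + 2*(8 + 3*o)/(5*(-4 + o))))
(-10*16)*Z(-5, g) = (-10*16)*((⅘)*(-5)*(14 - 1*(-5))/(-4 - 5)) = -128*(-5)*(14 + 5)/(-9) = -128*(-5)*(-1)*19/9 = -160*76/9 = -12160/9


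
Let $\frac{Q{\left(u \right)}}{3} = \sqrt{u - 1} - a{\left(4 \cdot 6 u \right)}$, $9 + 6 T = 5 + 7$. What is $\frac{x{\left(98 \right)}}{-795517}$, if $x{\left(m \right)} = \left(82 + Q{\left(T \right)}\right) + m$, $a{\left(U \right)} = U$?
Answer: $- \frac{144}{795517} - \frac{3 i \sqrt{2}}{1591034} \approx -0.00018101 - 2.6666 \cdot 10^{-6} i$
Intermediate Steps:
$T = \frac{1}{2}$ ($T = - \frac{3}{2} + \frac{5 + 7}{6} = - \frac{3}{2} + \frac{1}{6} \cdot 12 = - \frac{3}{2} + 2 = \frac{1}{2} \approx 0.5$)
$Q{\left(u \right)} = - 72 u + 3 \sqrt{-1 + u}$ ($Q{\left(u \right)} = 3 \left(\sqrt{u - 1} - 4 \cdot 6 u\right) = 3 \left(\sqrt{-1 + u} - 24 u\right) = - 72 u + 3 \sqrt{-1 + u}$)
$x{\left(m \right)} = 46 + m + \frac{3 i \sqrt{2}}{2}$ ($x{\left(m \right)} = \left(82 + \left(\left(-72\right) \frac{1}{2} + 3 \sqrt{-1 + \frac{1}{2}}\right)\right) + m = \left(82 - \left(36 - 3 \sqrt{- \frac{1}{2}}\right)\right) + m = \left(82 - \left(36 - 3 \frac{i \sqrt{2}}{2}\right)\right) + m = \left(82 - \left(36 - \frac{3 i \sqrt{2}}{2}\right)\right) + m = \left(46 + \frac{3 i \sqrt{2}}{2}\right) + m = 46 + m + \frac{3 i \sqrt{2}}{2}$)
$\frac{x{\left(98 \right)}}{-795517} = \frac{46 + 98 + \frac{3 i \sqrt{2}}{2}}{-795517} = \left(144 + \frac{3 i \sqrt{2}}{2}\right) \left(- \frac{1}{795517}\right) = - \frac{144}{795517} - \frac{3 i \sqrt{2}}{1591034}$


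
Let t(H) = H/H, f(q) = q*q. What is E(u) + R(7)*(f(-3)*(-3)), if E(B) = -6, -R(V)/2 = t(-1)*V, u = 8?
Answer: 372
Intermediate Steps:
f(q) = q**2
t(H) = 1
R(V) = -2*V
E(u) + R(7)*(f(-3)*(-3)) = -6 + (-2*7)*((-3)**2*(-3)) = -6 - 126*(-3) = -6 - 14*(-27) = -6 + 378 = 372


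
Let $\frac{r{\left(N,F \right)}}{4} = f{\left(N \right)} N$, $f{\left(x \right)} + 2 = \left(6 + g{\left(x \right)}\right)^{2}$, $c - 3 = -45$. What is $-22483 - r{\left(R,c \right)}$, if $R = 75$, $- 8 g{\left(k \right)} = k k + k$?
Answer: $-149764558$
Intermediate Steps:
$g{\left(k \right)} = - \frac{k}{8} - \frac{k^{2}}{8}$ ($g{\left(k \right)} = - \frac{k k + k}{8} = - \frac{k^{2} + k}{8} = - \frac{k + k^{2}}{8} = - \frac{k}{8} - \frac{k^{2}}{8}$)
$c = -42$ ($c = 3 - 45 = -42$)
$f{\left(x \right)} = -2 + \left(6 - \frac{x \left(1 + x\right)}{8}\right)^{2}$
$r{\left(N,F \right)} = 4 N \left(-2 + \frac{\left(-48 + N \left(1 + N\right)\right)^{2}}{64}\right)$ ($r{\left(N,F \right)} = 4 \left(-2 + \frac{\left(-48 + N \left(1 + N\right)\right)^{2}}{64}\right) N = 4 N \left(-2 + \frac{\left(-48 + N \left(1 + N\right)\right)^{2}}{64}\right)$)
$-22483 - r{\left(R,c \right)} = -22483 - \frac{1}{16} \cdot 75 \left(-128 + \left(-48 + 75 \left(1 + 75\right)\right)^{2}\right) = -22483 - \frac{1}{16} \cdot 75 \left(-128 + \left(-48 + 75 \cdot 76\right)^{2}\right) = -22483 - \frac{1}{16} \cdot 75 \left(-128 + \left(-48 + 5700\right)^{2}\right) = -22483 - \frac{1}{16} \cdot 75 \left(-128 + 5652^{2}\right) = -22483 - \frac{1}{16} \cdot 75 \left(-128 + 31945104\right) = -22483 - \frac{1}{16} \cdot 75 \cdot 31944976 = -22483 - 149742075 = -149764558$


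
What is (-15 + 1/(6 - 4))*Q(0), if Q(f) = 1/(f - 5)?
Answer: 29/10 ≈ 2.9000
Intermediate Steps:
Q(f) = 1/(-5 + f)
(-15 + 1/(6 - 4))*Q(0) = (-15 + 1/(6 - 4))/(-5 + 0) = (-15 + 1/2)/(-5) = (-15 + 1/2)*(-1/5) = -29/2*(-1/5) = 29/10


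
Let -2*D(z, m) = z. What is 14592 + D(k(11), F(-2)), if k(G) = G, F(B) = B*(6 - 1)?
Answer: 29173/2 ≈ 14587.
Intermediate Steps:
F(B) = 5*B (F(B) = B*5 = 5*B)
D(z, m) = -z/2
14592 + D(k(11), F(-2)) = 14592 - 1/2*11 = 14592 - 11/2 = 29173/2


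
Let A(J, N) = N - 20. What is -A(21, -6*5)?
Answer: 50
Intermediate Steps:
A(J, N) = -20 + N
-A(21, -6*5) = -(-20 - 6*5) = -(-20 - 30) = -1*(-50) = 50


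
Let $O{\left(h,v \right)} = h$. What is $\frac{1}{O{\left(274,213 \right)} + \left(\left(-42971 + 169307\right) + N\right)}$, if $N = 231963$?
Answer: $\frac{1}{358573} \approx 2.7888 \cdot 10^{-6}$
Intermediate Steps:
$\frac{1}{O{\left(274,213 \right)} + \left(\left(-42971 + 169307\right) + N\right)} = \frac{1}{274 + \left(\left(-42971 + 169307\right) + 231963\right)} = \frac{1}{274 + \left(126336 + 231963\right)} = \frac{1}{274 + 358299} = \frac{1}{358573}$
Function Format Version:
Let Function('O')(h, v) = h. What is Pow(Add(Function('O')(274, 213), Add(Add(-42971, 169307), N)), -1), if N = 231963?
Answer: Rational(1, 358573) ≈ 2.7888e-6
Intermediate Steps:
Pow(Add(Function('O')(274, 213), Add(Add(-42971, 169307), N)), -1) = Pow(Add(274, Add(Add(-42971, 169307), 231963)), -1) = Pow(Add(274, Add(126336, 231963)), -1) = Pow(Add(274, 358299), -1) = Pow(358573, -1) = Rational(1, 358573)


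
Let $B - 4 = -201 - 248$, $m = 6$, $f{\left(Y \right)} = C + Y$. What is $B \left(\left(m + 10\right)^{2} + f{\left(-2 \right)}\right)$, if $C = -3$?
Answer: $-111695$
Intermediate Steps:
$f{\left(Y \right)} = -3 + Y$
$B = -445$ ($B = 4 - 449 = -445$)
$B \left(\left(m + 10\right)^{2} + f{\left(-2 \right)}\right) = - 445 \left(\left(6 + 10\right)^{2} - 5\right) = - 445 \left(16^{2} - 5\right) = - 445 \left(256 - 5\right) = \left(-445\right) 251 = -111695$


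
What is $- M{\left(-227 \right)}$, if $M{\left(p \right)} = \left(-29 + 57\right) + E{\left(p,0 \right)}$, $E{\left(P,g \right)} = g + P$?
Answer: $199$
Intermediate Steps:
$E{\left(P,g \right)} = P + g$
$M{\left(p \right)} = 28 + p$ ($M{\left(p \right)} = \left(-29 + 57\right) + \left(p + 0\right) = 28 + p$)
$- M{\left(-227 \right)} = - (28 - 227) = \left(-1\right) \left(-199\right) = 199$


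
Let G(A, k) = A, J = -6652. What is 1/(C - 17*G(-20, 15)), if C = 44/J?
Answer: 1663/565409 ≈ 0.0029412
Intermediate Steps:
C = -11/1663 (C = 44/(-6652) = 44*(-1/6652) = -11/1663 ≈ -0.0066146)
1/(C - 17*G(-20, 15)) = 1/(-11/1663 - 17*(-20)) = 1/(-11/1663 + 340) = 1/(565409/1663) = 1663/565409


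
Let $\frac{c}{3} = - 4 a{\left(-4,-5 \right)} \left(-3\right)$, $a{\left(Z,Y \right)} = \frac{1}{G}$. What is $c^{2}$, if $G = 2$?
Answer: $324$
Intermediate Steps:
$a{\left(Z,Y \right)} = \frac{1}{2}$
$c = 18$ ($c = 3 \left(-4\right) \frac{1}{2} \left(-3\right) = 3 \left(\left(-2\right) \left(-3\right)\right) = 3 \cdot 6 = 18$)
$c^{2} = 18^{2} = 324$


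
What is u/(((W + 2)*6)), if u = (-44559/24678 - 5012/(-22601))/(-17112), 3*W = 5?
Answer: 98154647/23330205173088 ≈ 4.2072e-6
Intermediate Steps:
W = 5/3 (W = (⅓)*5 = 5/3 ≈ 1.6667)
u = 98154647/1060463871504 (u = (-44559*1/24678 - 5012*(-1/22601))*(-1/17112) = (-4951/2742 + 5012/22601)*(-1/17112) = -98154647/61971942*(-1/17112) = 98154647/1060463871504 ≈ 9.2558e-5)
u/(((W + 2)*6)) = 98154647/(1060463871504*(((5/3 + 2)*6))) = 98154647/(1060463871504*(((11/3)*6))) = (98154647/1060463871504)/22 = (98154647/1060463871504)*(1/22) = 98154647/23330205173088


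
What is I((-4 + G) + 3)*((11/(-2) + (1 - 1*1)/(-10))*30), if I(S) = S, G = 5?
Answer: -660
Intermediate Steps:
I((-4 + G) + 3)*((11/(-2) + (1 - 1*1)/(-10))*30) = ((-4 + 5) + 3)*((11/(-2) + (1 - 1*1)/(-10))*30) = (1 + 3)*((11*(-1/2) + (1 - 1)*(-1/10))*30) = 4*((-11/2 + 0*(-1/10))*30) = 4*((-11/2 + 0)*30) = 4*(-11/2*30) = 4*(-165) = -660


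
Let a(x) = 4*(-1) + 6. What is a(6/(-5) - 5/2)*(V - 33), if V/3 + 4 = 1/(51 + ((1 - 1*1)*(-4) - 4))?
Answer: -4224/47 ≈ -89.872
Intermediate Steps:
V = -561/47 (V = -12 + 3/(51 + ((1 - 1*1)*(-4) - 4)) = -12 + 3/(51 + ((1 - 1)*(-4) - 4)) = -12 + 3/(51 + (0*(-4) - 4)) = -12 + 3/(51 + (0 - 4)) = -12 + 3/(51 - 4) = -12 + 3/47 = -561/47 ≈ -11.936)
a(x) = 2 (a(x) = -4 + 6 = 2)
a(6/(-5) - 5/2)*(V - 33) = 2*(-561/47 - 33) = 2*(-2112/47) = -4224/47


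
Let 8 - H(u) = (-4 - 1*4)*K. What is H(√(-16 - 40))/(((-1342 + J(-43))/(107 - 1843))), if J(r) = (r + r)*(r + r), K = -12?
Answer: 76384/3027 ≈ 25.234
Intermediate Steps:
J(r) = 4*r² (J(r) = (2*r)*(2*r) = 4*r²)
H(u) = -88 (H(u) = 8 - (-4 - 1*4)*(-12) = 8 - (-4 - 4)*(-12) = 8 - (-8)*(-12) = 8 - 1*96 = 8 - 96 = -88)
H(√(-16 - 40))/(((-1342 + J(-43))/(107 - 1843))) = -88*(107 - 1843)/(-1342 + 4*(-43)²) = -88*(-1736/(-1342 + 4*1849)) = -88*(-1736/(-1342 + 7396)) = -88/(6054*(-1/1736)) = -88/(-3027/868) = -88*(-868/3027) = 76384/3027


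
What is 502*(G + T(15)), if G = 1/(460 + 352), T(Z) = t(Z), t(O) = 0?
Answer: 251/406 ≈ 0.61823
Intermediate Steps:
T(Z) = 0
G = 1/812 ≈ 0.0012315
502*(G + T(15)) = 502*(1/812 + 0) = 502*(1/812) = 251/406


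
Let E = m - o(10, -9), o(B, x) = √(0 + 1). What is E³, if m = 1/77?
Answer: -438976/456533 ≈ -0.96154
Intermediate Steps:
m = 1/77 ≈ 0.012987
o(B, x) = 1 (o(B, x) = √1 = 1)
E = -76/77 (E = 1/77 - 1*1 = 1/77 - 1 = -76/77 ≈ -0.98701)
E³ = (-76/77)³ = -438976/456533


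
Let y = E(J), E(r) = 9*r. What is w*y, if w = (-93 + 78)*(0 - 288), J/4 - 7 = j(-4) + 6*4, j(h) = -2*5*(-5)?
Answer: 12597120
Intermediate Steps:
j(h) = 50 (j(h) = -10*(-5) = 50)
J = 324 (J = 28 + 4*(50 + 6*4) = 28 + 4*(50 + 24) = 28 + 4*74 = 28 + 296 = 324)
y = 2916 (y = 9*324 = 2916)
w = 4320 (w = -15*(-288) = 4320)
w*y = 4320*2916 = 12597120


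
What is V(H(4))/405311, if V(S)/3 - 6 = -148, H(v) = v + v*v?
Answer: -426/405311 ≈ -0.0010510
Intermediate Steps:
H(v) = v + v**2
V(S) = -426 (V(S) = 18 + 3*(-148) = 18 - 444 = -426)
V(H(4))/405311 = -426/405311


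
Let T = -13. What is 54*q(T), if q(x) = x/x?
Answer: 54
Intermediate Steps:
q(x) = 1
54*q(T) = 54*1 = 54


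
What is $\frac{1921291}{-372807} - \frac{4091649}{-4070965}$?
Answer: $- \frac{6296113027072}{1517684248755} \approx -4.1485$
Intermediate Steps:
$\frac{1921291}{-372807} - \frac{4091649}{-4070965} = 1921291 \left(- \frac{1}{372807}\right) - - \frac{4091649}{4070965} = - \frac{1921291}{372807} + \frac{4091649}{4070965} = - \frac{6296113027072}{1517684248755}$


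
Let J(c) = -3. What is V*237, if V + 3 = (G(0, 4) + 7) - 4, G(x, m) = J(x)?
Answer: -711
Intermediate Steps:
G(x, m) = -3
V = -3 (V = -3 + ((-3 + 7) - 4) = -3 + (4 - 4) = -3 + 0 = -3)
V*237 = -3*237 = -711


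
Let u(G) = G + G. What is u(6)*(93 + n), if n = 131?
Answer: 2688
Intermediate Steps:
u(G) = 2*G
u(6)*(93 + n) = (2*6)*(93 + 131) = 12*224 = 2688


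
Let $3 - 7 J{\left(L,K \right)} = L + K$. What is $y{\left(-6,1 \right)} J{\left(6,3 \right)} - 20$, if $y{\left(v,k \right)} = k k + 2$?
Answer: $- \frac{158}{7} \approx -22.571$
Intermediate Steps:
$J{\left(L,K \right)} = \frac{3}{7} - \frac{K}{7} - \frac{L}{7}$ ($J{\left(L,K \right)} = \frac{3}{7} - \frac{L + K}{7} = \frac{3}{7} - \frac{K + L}{7} = \frac{3}{7} - \left(\frac{K}{7} + \frac{L}{7}\right) = \frac{3}{7} - \frac{K}{7} - \frac{L}{7}$)
$y{\left(v,k \right)} = 2 + k^{2}$ ($y{\left(v,k \right)} = k^{2} + 2 = 2 + k^{2}$)
$y{\left(-6,1 \right)} J{\left(6,3 \right)} - 20 = \left(2 + 1^{2}\right) \left(\frac{3}{7} - \frac{3}{7} - \frac{6}{7}\right) - 20 = \left(2 + 1\right) \left(\frac{3}{7} - \frac{3}{7} - \frac{6}{7}\right) - 20 = 3 \left(- \frac{6}{7}\right) - 20 = - \frac{18}{7} - 20 = - \frac{158}{7}$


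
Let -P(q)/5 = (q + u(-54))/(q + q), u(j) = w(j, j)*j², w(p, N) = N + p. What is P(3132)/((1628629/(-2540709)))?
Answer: -36675134415/94460482 ≈ -388.26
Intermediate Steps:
u(j) = 2*j³ (u(j) = (j + j)*j² = (2*j)*j² = 2*j³)
P(q) = -5*(-314928 + q)/(2*q) (P(q) = -5*(q + 2*(-54)³)/(q + q) = -5*(q + 2*(-157464))/(2*q) = -5*(q - 314928)*1/(2*q) = -5*(-314928 + q)*1/(2*q) = -5*(-314928 + q)/(2*q))
P(3132)/((1628629/(-2540709))) = (-5/2 + 787320/3132)/((1628629/(-2540709))) = (-5/2 + 787320*(1/3132))/((1628629*(-1/2540709))) = (-5/2 + 7290/29)/(-1628629/2540709) = (14435/58)*(-2540709/1628629) = -36675134415/94460482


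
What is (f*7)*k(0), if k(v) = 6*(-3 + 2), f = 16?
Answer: -672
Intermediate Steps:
k(v) = -6 (k(v) = 6*(-1) = -6)
(f*7)*k(0) = (16*7)*(-6) = 112*(-6) = -672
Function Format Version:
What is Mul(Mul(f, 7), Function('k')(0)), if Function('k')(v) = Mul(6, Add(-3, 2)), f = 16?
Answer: -672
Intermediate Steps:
Function('k')(v) = -6 (Function('k')(v) = Mul(6, -1) = -6)
Mul(Mul(f, 7), Function('k')(0)) = Mul(Mul(16, 7), -6) = Mul(112, -6) = -672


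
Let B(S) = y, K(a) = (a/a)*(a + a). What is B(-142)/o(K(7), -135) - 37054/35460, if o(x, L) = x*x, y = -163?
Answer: -3260641/1737540 ≈ -1.8766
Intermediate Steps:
K(a) = 2*a (K(a) = 1*(2*a) = 2*a)
B(S) = -163
o(x, L) = x²
B(-142)/o(K(7), -135) - 37054/35460 = -163/((2*7)²) - 37054/35460 = -163/(14²) - 37054*1/35460 = -163/196 - 18527/17730 = -3260641/1737540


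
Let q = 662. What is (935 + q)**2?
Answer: 2550409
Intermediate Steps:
(935 + q)**2 = (935 + 662)**2 = 1597**2 = 2550409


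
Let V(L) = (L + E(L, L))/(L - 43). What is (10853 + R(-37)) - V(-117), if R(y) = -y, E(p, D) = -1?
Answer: 871141/80 ≈ 10889.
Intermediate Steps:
V(L) = (-1 + L)/(-43 + L) (V(L) = (L - 1)/(L - 43) = (-1 + L)/(-43 + L))
(10853 + R(-37)) - V(-117) = (10853 - 1*(-37)) - (-1 - 117)/(-43 - 117) = (10853 + 37) - (-118)/(-160) = 10890 - (-1)*(-118)/160 = 10890 - 1*59/80 = 10890 - 59/80 = 871141/80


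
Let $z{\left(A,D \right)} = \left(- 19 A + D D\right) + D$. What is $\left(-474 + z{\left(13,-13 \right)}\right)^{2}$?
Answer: $319225$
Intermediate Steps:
$z{\left(A,D \right)} = D + D^{2} - 19 A$ ($z{\left(A,D \right)} = \left(- 19 A + D^{2}\right) + D = \left(D^{2} - 19 A\right) + D = D + D^{2} - 19 A$)
$\left(-474 + z{\left(13,-13 \right)}\right)^{2} = \left(-474 - \left(260 - 169\right)\right)^{2} = \left(-474 - 91\right)^{2} = \left(-565\right)^{2} = 319225$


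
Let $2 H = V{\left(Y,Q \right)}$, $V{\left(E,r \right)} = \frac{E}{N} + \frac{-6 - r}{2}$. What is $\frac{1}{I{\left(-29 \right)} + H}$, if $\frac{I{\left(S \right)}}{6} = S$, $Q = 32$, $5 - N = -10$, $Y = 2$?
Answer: $- \frac{30}{5503} \approx -0.0054516$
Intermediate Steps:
$N = 15$ ($N = 5 - -10 = 5 + 10 = 15$)
$V{\left(E,r \right)} = -3 - \frac{r}{2} + \frac{E}{15}$ ($V{\left(E,r \right)} = \frac{E}{15} + \frac{-6 - r}{2} = E \frac{1}{15} + \left(-6 - r\right) \frac{1}{2} = \frac{E}{15} - \left(3 + \frac{r}{2}\right) = -3 - \frac{r}{2} + \frac{E}{15}$)
$I{\left(S \right)} = 6 S$
$H = - \frac{283}{30}$ ($H = \frac{-3 - 16 + \frac{1}{15} \cdot 2}{2} = \frac{-3 - 16 + \frac{2}{15}}{2} = \frac{1}{2} \left(- \frac{283}{15}\right) = - \frac{283}{30} \approx -9.4333$)
$\frac{1}{I{\left(-29 \right)} + H} = \frac{1}{6 \left(-29\right) - \frac{283}{30}} = \frac{1}{-174 - \frac{283}{30}} = \frac{1}{- \frac{5503}{30}} = - \frac{30}{5503}$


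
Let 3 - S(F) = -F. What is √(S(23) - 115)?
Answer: I*√89 ≈ 9.434*I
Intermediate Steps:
S(F) = 3 + F (S(F) = 3 - (-1)*F = 3 + F)
√(S(23) - 115) = √((3 + 23) - 115) = √(26 - 115) = √(-89) = I*√89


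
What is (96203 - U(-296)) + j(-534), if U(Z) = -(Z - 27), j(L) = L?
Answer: 95346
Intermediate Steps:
U(Z) = 27 - Z (U(Z) = -(-27 + Z) = 27 - Z)
(96203 - U(-296)) + j(-534) = (96203 - (27 - 1*(-296))) - 534 = (96203 - (27 + 296)) - 534 = (96203 - 1*323) - 534 = (96203 - 323) - 534 = 95880 - 534 = 95346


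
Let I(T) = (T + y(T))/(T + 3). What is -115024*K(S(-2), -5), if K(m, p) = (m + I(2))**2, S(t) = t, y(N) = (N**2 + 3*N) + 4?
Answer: -4140864/25 ≈ -1.6563e+5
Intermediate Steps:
y(N) = 4 + N**2 + 3*N
I(T) = (4 + T**2 + 4*T)/(3 + T) (I(T) = (T + (4 + T**2 + 3*T))/(T + 3) = (4 + T**2 + 4*T)/(3 + T))
K(m, p) = (16/5 + m)**2 (K(m, p) = (m + (4 + 2**2 + 4*2)/(3 + 2))**2 = (m + (4 + 4 + 8)/5)**2 = (m + (1/5)*16)**2 = (m + 16/5)**2 = (16/5 + m)**2)
-115024*K(S(-2), -5) = -115024*(16 + 5*(-2))**2/25 = -115024*(16 - 10)**2/25 = -115024*(1/25)*6**2 = -115024*(1/25)*36 = -115024*36/25 = -364*11376/25 = -4140864/25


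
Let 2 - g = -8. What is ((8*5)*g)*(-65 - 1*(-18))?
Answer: -18800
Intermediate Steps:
g = 10 (g = 2 - 1*(-8) = 2 + 8 = 10)
((8*5)*g)*(-65 - 1*(-18)) = ((8*5)*10)*(-65 - 1*(-18)) = (40*10)*(-65 + 18) = 400*(-47) = -18800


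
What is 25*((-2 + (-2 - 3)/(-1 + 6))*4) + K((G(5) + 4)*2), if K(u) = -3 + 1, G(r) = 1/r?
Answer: -302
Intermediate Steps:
G(r) = 1/r
K(u) = -2
25*((-2 + (-2 - 3)/(-1 + 6))*4) + K((G(5) + 4)*2) = 25*((-2 + (-2 - 3)/(-1 + 6))*4) - 2 = 25*((-2 - 5/5)*4) - 2 = 25*((-2 - 5*1/5)*4) - 2 = 25*((-2 - 1)*4) - 2 = 25*(-3*4) - 2 = 25*(-12) - 2 = -300 - 2 = -302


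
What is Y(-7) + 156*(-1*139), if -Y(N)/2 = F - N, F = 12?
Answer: -21722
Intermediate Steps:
Y(N) = -24 + 2*N (Y(N) = -2*(12 - N) = -24 + 2*N)
Y(-7) + 156*(-1*139) = (-24 + 2*(-7)) + 156*(-1*139) = (-24 - 14) + 156*(-139) = -38 - 21684 = -21722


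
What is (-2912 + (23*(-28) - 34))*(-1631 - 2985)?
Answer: 16571440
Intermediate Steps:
(-2912 + (23*(-28) - 34))*(-1631 - 2985) = (-2912 + (-644 - 34))*(-4616) = (-2912 - 678)*(-4616) = -3590*(-4616) = 16571440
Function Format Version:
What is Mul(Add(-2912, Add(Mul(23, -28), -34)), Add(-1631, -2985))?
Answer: 16571440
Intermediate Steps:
Mul(Add(-2912, Add(Mul(23, -28), -34)), Add(-1631, -2985)) = Mul(Add(-2912, Add(-644, -34)), -4616) = Mul(Add(-2912, -678), -4616) = Mul(-3590, -4616) = 16571440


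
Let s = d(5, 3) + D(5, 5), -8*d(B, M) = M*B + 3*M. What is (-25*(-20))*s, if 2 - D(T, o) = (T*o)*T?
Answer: -63000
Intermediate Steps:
D(T, o) = 2 - o*T**2 (D(T, o) = 2 - T*o*T = 2 - o*T**2)
d(B, M) = -3*M/8 - B*M/8 (d(B, M) = -(M*B + 3*M)/8 = -(B*M + 3*M)/8 = -(3*M + B*M)/8 = -3*M/8 - B*M/8)
s = -126 (s = -1/8*3*(3 + 5) + (2 - 1*5*5**2) = -1/8*3*8 + (2 - 1*5*25) = -3 + (2 - 125) = -3 - 123 = -126)
(-25*(-20))*s = -25*(-20)*(-126) = 500*(-126) = -63000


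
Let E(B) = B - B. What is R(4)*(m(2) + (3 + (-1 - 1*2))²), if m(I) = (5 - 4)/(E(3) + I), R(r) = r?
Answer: 2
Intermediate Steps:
E(B) = 0
m(I) = 1/I (m(I) = (5 - 4)/(0 + I) = 1/I)
R(4)*(m(2) + (3 + (-1 - 1*2))²) = 4*(1/2 + (3 + (-1 - 1*2))²) = 4*(½ + (3 + (-1 - 2))²) = 4*(½ + (3 - 3)²) = 4*(½ + 0²) = 4*(½ + 0) = 4*(½) = 2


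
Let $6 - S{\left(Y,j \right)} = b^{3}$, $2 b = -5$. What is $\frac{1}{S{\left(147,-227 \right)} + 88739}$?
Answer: $\frac{8}{710085} \approx 1.1266 \cdot 10^{-5}$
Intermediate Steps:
$b = - \frac{5}{2}$ ($b = \frac{1}{2} \left(-5\right) = - \frac{5}{2} \approx -2.5$)
$S{\left(Y,j \right)} = \frac{173}{8}$ ($S{\left(Y,j \right)} = 6 - \left(- \frac{5}{2}\right)^{3} = 6 - - \frac{125}{8} = 6 + \frac{125}{8} = \frac{173}{8}$)
$\frac{1}{S{\left(147,-227 \right)} + 88739} = \frac{1}{\frac{173}{8} + 88739} = \frac{1}{\frac{710085}{8}} = \frac{8}{710085}$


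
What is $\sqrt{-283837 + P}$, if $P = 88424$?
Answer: $i \sqrt{195413} \approx 442.06 i$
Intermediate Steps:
$\sqrt{-283837 + P} = \sqrt{-283837 + 88424} = \sqrt{-195413} = i \sqrt{195413}$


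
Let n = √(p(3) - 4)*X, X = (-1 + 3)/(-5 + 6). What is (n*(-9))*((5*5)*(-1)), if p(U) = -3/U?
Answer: 450*I*√5 ≈ 1006.2*I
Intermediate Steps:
X = 2 (X = 2/1 = 2*1 = 2)
n = 2*I*√5 (n = √(-3/3 - 4)*2 = √(-3*⅓ - 4)*2 = √(-1 - 4)*2 = √(-5)*2 = (I*√5)*2 = 2*I*√5 ≈ 4.4721*I)
(n*(-9))*((5*5)*(-1)) = ((2*I*√5)*(-9))*((5*5)*(-1)) = (-18*I*√5)*(25*(-1)) = -18*I*√5*(-25) = 450*I*√5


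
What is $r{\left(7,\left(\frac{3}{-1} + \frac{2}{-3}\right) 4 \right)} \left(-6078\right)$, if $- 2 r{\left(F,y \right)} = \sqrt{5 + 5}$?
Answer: $3039 \sqrt{10} \approx 9610.2$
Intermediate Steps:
$r{\left(F,y \right)} = - \frac{\sqrt{10}}{2}$ ($r{\left(F,y \right)} = - \frac{\sqrt{5 + 5}}{2} = - \frac{\sqrt{10}}{2}$)
$r{\left(7,\left(\frac{3}{-1} + \frac{2}{-3}\right) 4 \right)} \left(-6078\right) = - \frac{\sqrt{10}}{2} \left(-6078\right) = 3039 \sqrt{10}$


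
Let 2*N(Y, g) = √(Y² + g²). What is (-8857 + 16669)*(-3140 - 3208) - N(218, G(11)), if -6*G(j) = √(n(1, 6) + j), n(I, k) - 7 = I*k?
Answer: -49590576 - √427722/6 ≈ -4.9591e+7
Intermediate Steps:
n(I, k) = 7 + I*k
G(j) = -√(13 + j)/6 (G(j) = -√((7 + 1*6) + j)/6 = -√((7 + 6) + j)/6 = -√(13 + j)/6)
N(Y, g) = √(Y² + g²)/2
(-8857 + 16669)*(-3140 - 3208) - N(218, G(11)) = (-8857 + 16669)*(-3140 - 3208) - √(218² + (-√(13 + 11)/6)²)/2 = 7812*(-6348) - √(47524 + (-√6/3)²)/2 = -49590576 - √(47524 + (-√6/3)²)/2 = -49590576 - √(47524 + ⅔)/2 = -49590576 - √(142574/3)/2 = -49590576 - √427722/3/2 = -49590576 - √427722/6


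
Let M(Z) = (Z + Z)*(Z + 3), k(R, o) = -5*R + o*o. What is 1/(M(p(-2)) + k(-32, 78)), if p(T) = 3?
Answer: 1/6280 ≈ 0.00015924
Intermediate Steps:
k(R, o) = o² - 5*R (k(R, o) = -5*R + o² = o² - 5*R)
M(Z) = 2*Z*(3 + Z) (M(Z) = (2*Z)*(3 + Z) = 2*Z*(3 + Z))
1/(M(p(-2)) + k(-32, 78)) = 1/(2*3*(3 + 3) + (78² - 5*(-32))) = 1/(2*3*6 + (6084 + 160)) = 1/(36 + 6244) = 1/6280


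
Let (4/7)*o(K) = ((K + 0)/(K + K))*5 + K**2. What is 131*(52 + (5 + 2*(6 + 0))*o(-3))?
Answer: 413043/8 ≈ 51630.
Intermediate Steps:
o(K) = 35/8 + 7*K**2/4 (o(K) = 7*(((K + 0)/(K + K))*5 + K**2)/4 = 7*((K/((2*K)))*5 + K**2)/4 = 7*((K*(1/(2*K)))*5 + K**2)/4 = 7*((1/2)*5 + K**2)/4 = 7*(5/2 + K**2)/4 = 35/8 + 7*K**2/4)
131*(52 + (5 + 2*(6 + 0))*o(-3)) = 131*(52 + (5 + 2*(6 + 0))*(35/8 + (7/4)*(-3)**2)) = 131*(52 + (5 + 2*6)*(35/8 + (7/4)*9)) = 131*(52 + (5 + 12)*(35/8 + 63/4)) = 131*(52 + 17*(161/8)) = 131*(52 + 2737/8) = 131*(3153/8) = 413043/8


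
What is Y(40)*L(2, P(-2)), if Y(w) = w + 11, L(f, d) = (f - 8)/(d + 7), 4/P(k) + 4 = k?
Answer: -918/19 ≈ -48.316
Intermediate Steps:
P(k) = 4/(-4 + k)
L(f, d) = (-8 + f)/(7 + d)
Y(w) = 11 + w
Y(40)*L(2, P(-2)) = (11 + 40)*((-8 + 2)/(7 + 4/(-4 - 2))) = 51*(-6/(7 + 4/(-6))) = 51*(-6/(7 + 4*(-1/6))) = 51*(-6/(7 - 2/3)) = 51*(-6/(19/3)) = 51*((3/19)*(-6)) = 51*(-18/19) = -918/19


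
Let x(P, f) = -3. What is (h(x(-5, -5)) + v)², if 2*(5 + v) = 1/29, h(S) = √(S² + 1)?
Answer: 117161/3364 - 289*√10/29 ≈ 3.3142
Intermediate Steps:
h(S) = √(1 + S²)
v = -289/58 (v = -5 + (½)/29 = -5 + (½)*(1/29) = -5 + 1/58 = -289/58 ≈ -4.9828)
(h(x(-5, -5)) + v)² = (√(1 + (-3)²) - 289/58)² = (√(1 + 9) - 289/58)² = (√10 - 289/58)² = (-289/58 + √10)²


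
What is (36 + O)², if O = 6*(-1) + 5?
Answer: 1225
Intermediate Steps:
O = -1 (O = -6 + 5 = -1)
(36 + O)² = (36 - 1)² = 35² = 1225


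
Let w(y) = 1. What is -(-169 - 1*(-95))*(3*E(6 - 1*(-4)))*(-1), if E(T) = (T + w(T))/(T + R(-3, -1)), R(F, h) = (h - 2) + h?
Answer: -407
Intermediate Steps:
R(F, h) = -2 + 2*h (R(F, h) = (-2 + h) + h = -2 + 2*h)
E(T) = (1 + T)/(-4 + T) (E(T) = (T + 1)/(T + (-2 + 2*(-1))) = (1 + T)/(T + (-2 - 2)) = (1 + T)/(T - 4) = (1 + T)/(-4 + T))
-(-169 - 1*(-95))*(3*E(6 - 1*(-4)))*(-1) = -(-169 - 1*(-95))*(3*((1 + (6 - 1*(-4)))/(-4 + (6 - 1*(-4)))))*(-1) = -(-169 + 95)*(3*((1 + (6 + 4))/(-4 + (6 + 4))))*(-1) = -(-74)*(3*((1 + 10)/(-4 + 10)))*(-1) = -(-74)*(3*(11/6))*(-1) = -(-74)*(11/2)*(-1) = -(-74)*(-11)/2 = -1*407 = -407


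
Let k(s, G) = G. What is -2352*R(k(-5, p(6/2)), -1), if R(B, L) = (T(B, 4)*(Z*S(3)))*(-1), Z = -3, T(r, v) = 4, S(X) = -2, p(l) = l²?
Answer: 56448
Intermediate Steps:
R(B, L) = -24 (R(B, L) = (4*(-3*(-2)))*(-1) = (4*6)*(-1) = 24*(-1) = -24)
-2352*R(k(-5, p(6/2)), -1) = -2352*(-24) = 56448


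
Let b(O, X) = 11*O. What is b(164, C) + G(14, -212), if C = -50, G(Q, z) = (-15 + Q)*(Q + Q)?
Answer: 1776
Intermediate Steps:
G(Q, z) = 2*Q*(-15 + Q) (G(Q, z) = (-15 + Q)*(2*Q) = 2*Q*(-15 + Q))
b(164, C) + G(14, -212) = 11*164 + 2*14*(-15 + 14) = 1804 + 2*14*(-1) = 1804 - 28 = 1776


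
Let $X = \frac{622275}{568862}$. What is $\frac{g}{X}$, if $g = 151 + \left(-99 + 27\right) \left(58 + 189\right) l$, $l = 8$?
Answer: $- \frac{80847236302}{622275} \approx -1.2992 \cdot 10^{5}$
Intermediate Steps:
$X = \frac{622275}{568862}$ ($X = 622275 \cdot \frac{1}{568862} = \frac{622275}{568862} \approx 1.0939$)
$g = -142121$ ($g = 151 + \left(-99 + 27\right) \left(58 + 189\right) 8 = 151 + \left(-72\right) 247 \cdot 8 = 151 - 142272 = -142121$)
$\frac{g}{X} = - \frac{142121}{\frac{622275}{568862}} = \left(-142121\right) \frac{568862}{622275} = - \frac{80847236302}{622275}$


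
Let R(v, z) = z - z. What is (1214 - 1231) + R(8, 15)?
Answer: -17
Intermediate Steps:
R(v, z) = 0
(1214 - 1231) + R(8, 15) = (1214 - 1231) + 0 = -17 + 0 = -17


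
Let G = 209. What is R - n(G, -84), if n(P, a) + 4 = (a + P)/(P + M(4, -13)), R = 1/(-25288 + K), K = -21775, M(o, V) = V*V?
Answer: 65276003/17789814 ≈ 3.6693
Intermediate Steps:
M(o, V) = V²
R = -1/47063 (R = 1/(-25288 - 21775) = 1/(-47063) = -1/47063 ≈ -2.1248e-5)
n(P, a) = -4 + (P + a)/(169 + P) (n(P, a) = -4 + (a + P)/(P + (-13)²) = -4 + (P + a)/(P + 169) = -4 + (P + a)/(169 + P))
R - n(G, -84) = -1/47063 - (-676 - 84 - 3*209)/(169 + 209) = -1/47063 - (-676 - 84 - 627)/378 = -1/47063 - (-1387)/378 = -1/47063 - 1*(-1387/378) = -1/47063 + 1387/378 = 65276003/17789814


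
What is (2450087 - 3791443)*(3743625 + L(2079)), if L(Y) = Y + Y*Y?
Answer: -10821986433420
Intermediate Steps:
L(Y) = Y + Y²
(2450087 - 3791443)*(3743625 + L(2079)) = (2450087 - 3791443)*(3743625 + 2079*(1 + 2079)) = -1341356*(3743625 + 2079*2080) = -1341356*(3743625 + 4324320) = -1341356*8067945 = -10821986433420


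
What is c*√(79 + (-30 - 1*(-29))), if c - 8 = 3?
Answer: 11*√78 ≈ 97.149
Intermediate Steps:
c = 11 (c = 8 + 3 = 11)
c*√(79 + (-30 - 1*(-29))) = 11*√(79 + (-30 - 1*(-29))) = 11*√(79 + (-30 + 29)) = 11*√(79 - 1) = 11*√78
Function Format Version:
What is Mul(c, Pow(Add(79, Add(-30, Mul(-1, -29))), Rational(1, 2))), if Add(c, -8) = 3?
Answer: Mul(11, Pow(78, Rational(1, 2))) ≈ 97.149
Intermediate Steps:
c = 11 (c = Add(8, 3) = 11)
Mul(c, Pow(Add(79, Add(-30, Mul(-1, -29))), Rational(1, 2))) = Mul(11, Pow(Add(79, Add(-30, Mul(-1, -29))), Rational(1, 2))) = Mul(11, Pow(Add(79, Add(-30, 29)), Rational(1, 2))) = Mul(11, Pow(Add(79, -1), Rational(1, 2))) = Mul(11, Pow(78, Rational(1, 2)))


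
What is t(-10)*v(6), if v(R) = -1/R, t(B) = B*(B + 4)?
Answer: -10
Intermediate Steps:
t(B) = B*(4 + B)
t(-10)*v(6) = (-10*(4 - 10))*(-1/6) = (-10*(-6))*(-1*⅙) = 60*(-⅙) = -10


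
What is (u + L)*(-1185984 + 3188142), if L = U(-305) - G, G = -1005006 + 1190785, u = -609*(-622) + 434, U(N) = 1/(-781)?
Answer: 302499629297136/781 ≈ 3.8732e+11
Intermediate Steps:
U(N) = -1/781
u = 379232 (u = 378798 + 434 = 379232)
G = 185779
L = -145093400/781 (L = -1/781 - 1*185779 = -1/781 - 185779 = -145093400/781 ≈ -1.8578e+5)
(u + L)*(-1185984 + 3188142) = (379232 - 145093400/781)*(-1185984 + 3188142) = (151086792/781)*2002158 = 302499629297136/781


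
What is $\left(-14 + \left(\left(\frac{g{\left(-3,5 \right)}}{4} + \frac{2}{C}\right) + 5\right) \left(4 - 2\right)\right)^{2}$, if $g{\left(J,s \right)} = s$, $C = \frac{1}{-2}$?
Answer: $\frac{361}{4} \approx 90.25$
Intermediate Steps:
$C = - \frac{1}{2} \approx -0.5$
$\left(-14 + \left(\left(\frac{g{\left(-3,5 \right)}}{4} + \frac{2}{C}\right) + 5\right) \left(4 - 2\right)\right)^{2} = \left(-14 + \left(\left(\frac{5}{4} + \frac{2}{- \frac{1}{2}}\right) + 5\right) \left(4 - 2\right)\right)^{2} = \left(-14 + \left(\left(5 \cdot \frac{1}{4} + 2 \left(-2\right)\right) + 5\right) 2\right)^{2} = \left(-14 + \left(\left(\frac{5}{4} - 4\right) + 5\right) 2\right)^{2} = \left(-14 + \left(- \frac{11}{4} + 5\right) 2\right)^{2} = \left(-14 + \frac{9}{4} \cdot 2\right)^{2} = \left(-14 + \frac{9}{2}\right)^{2} = \left(- \frac{19}{2}\right)^{2} = \frac{361}{4}$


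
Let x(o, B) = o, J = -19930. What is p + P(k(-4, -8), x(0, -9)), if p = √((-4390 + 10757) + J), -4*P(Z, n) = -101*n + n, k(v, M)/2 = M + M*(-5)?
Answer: 3*I*√1507 ≈ 116.46*I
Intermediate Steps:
k(v, M) = -8*M (k(v, M) = 2*(M + M*(-5)) = 2*(M - 5*M) = 2*(-4*M) = -8*M)
P(Z, n) = 25*n (P(Z, n) = -(-101*n + n)/4 = -(-25)*n = 25*n)
p = 3*I*√1507 (p = √((-4390 + 10757) - 19930) = √(6367 - 19930) = √(-13563) = 3*I*√1507 ≈ 116.46*I)
p + P(k(-4, -8), x(0, -9)) = 3*I*√1507 + 25*0 = 3*I*√1507 + 0 = 3*I*√1507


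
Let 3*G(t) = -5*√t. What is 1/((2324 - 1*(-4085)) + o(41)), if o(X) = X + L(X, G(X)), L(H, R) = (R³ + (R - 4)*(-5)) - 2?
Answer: 24057/150578176 + 675*√41/150578176 ≈ 0.00018847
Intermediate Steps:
G(t) = -5*√t/3 (G(t) = (-5*√t)/3 = -5*√t/3)
L(H, R) = 18 + R³ - 5*R (L(H, R) = (R³ + (-4 + R)*(-5)) - 2 = (R³ + (20 - 5*R)) - 2 = (20 + R³ - 5*R) - 2 = 18 + R³ - 5*R)
o(X) = 18 + X - 125*X^(3/2)/27 + 25*√X/3 (o(X) = X + (18 + (-5*√X/3)³ - (-25)*√X/3) = X + (18 - 125*X^(3/2)/27 + 25*√X/3) = 18 + X - 125*X^(3/2)/27 + 25*√X/3)
1/((2324 - 1*(-4085)) + o(41)) = 1/((2324 - 1*(-4085)) + (18 + 41 - 5125*√41/27 + 25*√41/3)) = 1/((2324 + 4085) + (18 + 41 - 5125*√41/27 + 25*√41/3)) = 1/(6409 + (18 + 41 - 5125*√41/27 + 25*√41/3)) = 1/(6409 + (59 - 4900*√41/27)) = 1/(6468 - 4900*√41/27)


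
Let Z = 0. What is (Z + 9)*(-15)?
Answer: -135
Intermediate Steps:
(Z + 9)*(-15) = (0 + 9)*(-15) = 9*(-15) = -135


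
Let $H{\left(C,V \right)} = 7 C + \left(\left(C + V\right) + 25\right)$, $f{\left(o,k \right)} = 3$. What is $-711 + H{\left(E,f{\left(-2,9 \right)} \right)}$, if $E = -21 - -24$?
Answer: $-659$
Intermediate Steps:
$E = 3$ ($E = -21 + 24 = 3$)
$H{\left(C,V \right)} = 25 + V + 8 C$ ($H{\left(C,V \right)} = 7 C + \left(25 + C + V\right) = 25 + V + 8 C$)
$-711 + H{\left(E,f{\left(-2,9 \right)} \right)} = -711 + \left(25 + 3 + 8 \cdot 3\right) = -711 + \left(25 + 3 + 24\right) = -711 + 52 = -659$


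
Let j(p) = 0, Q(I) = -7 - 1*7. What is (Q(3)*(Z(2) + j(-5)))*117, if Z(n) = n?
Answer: -3276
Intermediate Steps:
Q(I) = -14 (Q(I) = -7 - 7 = -14)
(Q(3)*(Z(2) + j(-5)))*117 = -14*(2 + 0)*117 = -14*2*117 = -28*117 = -3276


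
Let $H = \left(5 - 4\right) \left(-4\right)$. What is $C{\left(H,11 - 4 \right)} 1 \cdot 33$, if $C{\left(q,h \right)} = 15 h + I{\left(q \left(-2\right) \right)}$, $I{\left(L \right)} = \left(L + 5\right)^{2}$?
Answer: $9042$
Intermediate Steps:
$H = -4$ ($H = 1 \left(-4\right) = -4$)
$I{\left(L \right)} = \left(5 + L\right)^{2}$
$C{\left(q,h \right)} = \left(5 - 2 q\right)^{2} + 15 h$ ($C{\left(q,h \right)} = 15 h + \left(5 + q \left(-2\right)\right)^{2} = 15 h + \left(5 - 2 q\right)^{2} = \left(5 - 2 q\right)^{2} + 15 h$)
$C{\left(H,11 - 4 \right)} 1 \cdot 33 = \left(\left(-5 + 2 \left(-4\right)\right)^{2} + 15 \left(11 - 4\right)\right) 1 \cdot 33 = \left(\left(-5 - 8\right)^{2} + 15 \left(11 - 4\right)\right) 33 = \left(\left(-13\right)^{2} + 15 \cdot 7\right) 33 = \left(169 + 105\right) 33 = 274 \cdot 33 = 9042$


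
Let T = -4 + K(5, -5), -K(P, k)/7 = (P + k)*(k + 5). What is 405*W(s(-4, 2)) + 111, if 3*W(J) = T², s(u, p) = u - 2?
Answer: 2271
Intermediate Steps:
K(P, k) = -7*(5 + k)*(P + k) (K(P, k) = -7*(P + k)*(k + 5) = -7*(P + k)*(5 + k) = -7*(5 + k)*(P + k))
s(u, p) = -2 + u
T = -4 (T = -4 + (-35*5 - 35*(-5) - 7*(-5)² - 7*5*(-5)) = -4 + (-175 + 175 - 7*25 + 175) = -4 + (-175 + 175 - 175 + 175) = -4 + 0 = -4)
W(J) = 16/3 (W(J) = (⅓)*(-4)² = (⅓)*16 = 16/3)
405*W(s(-4, 2)) + 111 = 405*(16/3) + 111 = 2160 + 111 = 2271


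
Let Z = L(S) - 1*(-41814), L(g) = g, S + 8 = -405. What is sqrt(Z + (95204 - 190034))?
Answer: 23*I*sqrt(101) ≈ 231.15*I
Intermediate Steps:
S = -413 (S = -8 - 405 = -413)
Z = 41401 (Z = -413 - 1*(-41814) = -413 + 41814 = 41401)
sqrt(Z + (95204 - 190034)) = sqrt(41401 + (95204 - 190034)) = sqrt(41401 - 94830) = sqrt(-53429) = 23*I*sqrt(101)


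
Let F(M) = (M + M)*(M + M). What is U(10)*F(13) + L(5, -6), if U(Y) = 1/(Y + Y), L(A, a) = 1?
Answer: 174/5 ≈ 34.800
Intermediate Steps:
U(Y) = 1/(2*Y)
F(M) = 4*M² (F(M) = (2*M)*(2*M) = 4*M²)
U(10)*F(13) + L(5, -6) = ((½)/10)*(4*13²) + 1 = ((½)*(⅒))*(4*169) + 1 = (1/20)*676 + 1 = 169/5 + 1 = 174/5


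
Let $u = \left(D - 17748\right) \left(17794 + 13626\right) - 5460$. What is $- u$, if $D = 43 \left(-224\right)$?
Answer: $860285060$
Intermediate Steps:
$D = -9632$
$u = -860285060$ ($u = \left(-9632 - 17748\right) \left(17794 + 13626\right) - 5460 = \left(-27380\right) 31420 - 5460 = -860279600 - 5460 = -860285060$)
$- u = \left(-1\right) \left(-860285060\right) = 860285060$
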